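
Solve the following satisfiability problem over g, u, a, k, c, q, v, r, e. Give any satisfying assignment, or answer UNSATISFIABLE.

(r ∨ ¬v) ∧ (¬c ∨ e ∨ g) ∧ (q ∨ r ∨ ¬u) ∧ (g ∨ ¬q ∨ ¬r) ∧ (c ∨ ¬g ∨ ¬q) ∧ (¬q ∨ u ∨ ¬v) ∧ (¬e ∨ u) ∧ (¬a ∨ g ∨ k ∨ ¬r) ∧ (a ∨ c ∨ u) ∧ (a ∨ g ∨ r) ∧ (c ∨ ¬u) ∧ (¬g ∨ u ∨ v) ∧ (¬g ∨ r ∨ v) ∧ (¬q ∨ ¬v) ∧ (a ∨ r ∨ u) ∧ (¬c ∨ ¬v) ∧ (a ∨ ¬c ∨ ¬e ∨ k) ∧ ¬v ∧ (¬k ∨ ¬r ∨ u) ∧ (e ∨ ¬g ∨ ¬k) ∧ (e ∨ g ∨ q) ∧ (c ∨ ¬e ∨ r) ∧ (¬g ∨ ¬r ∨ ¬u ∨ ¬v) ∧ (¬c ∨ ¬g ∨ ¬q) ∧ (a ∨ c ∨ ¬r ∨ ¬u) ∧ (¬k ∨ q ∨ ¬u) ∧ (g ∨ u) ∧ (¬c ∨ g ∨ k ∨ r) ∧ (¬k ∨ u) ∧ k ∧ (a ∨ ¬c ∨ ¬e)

g = False, u = True, a = True, k = True, c = True, q = True, v = False, r = False, e = True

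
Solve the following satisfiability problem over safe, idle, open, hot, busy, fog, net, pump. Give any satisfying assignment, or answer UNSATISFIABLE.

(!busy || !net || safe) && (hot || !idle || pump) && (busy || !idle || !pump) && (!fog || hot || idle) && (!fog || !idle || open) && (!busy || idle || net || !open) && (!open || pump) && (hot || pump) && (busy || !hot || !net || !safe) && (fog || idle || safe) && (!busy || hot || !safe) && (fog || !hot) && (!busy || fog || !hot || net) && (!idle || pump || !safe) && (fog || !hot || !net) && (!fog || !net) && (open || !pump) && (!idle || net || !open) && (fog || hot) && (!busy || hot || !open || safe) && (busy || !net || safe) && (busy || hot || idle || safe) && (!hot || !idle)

safe = True, idle = False, open = True, hot = True, busy = False, fog = True, net = False, pump = True

Set safe = True.
Try idle = True:
  (!idle || pump || !safe) forces pump = True.
  (busy || !idle || !pump) forces busy = True.
  (!busy || hot || !safe) forces hot = True.
  clause (!hot || !idle) is falsified — backtrack.
So idle = False.
Set open = True.
  then (!open || pump) forces pump = True.
Set hot = True.
  then (fog || !hot) forces fog = True.
  then (!fog || !net) forces net = False.
  then (!busy || idle || net || !open) forces busy = False.
All clauses satisfied.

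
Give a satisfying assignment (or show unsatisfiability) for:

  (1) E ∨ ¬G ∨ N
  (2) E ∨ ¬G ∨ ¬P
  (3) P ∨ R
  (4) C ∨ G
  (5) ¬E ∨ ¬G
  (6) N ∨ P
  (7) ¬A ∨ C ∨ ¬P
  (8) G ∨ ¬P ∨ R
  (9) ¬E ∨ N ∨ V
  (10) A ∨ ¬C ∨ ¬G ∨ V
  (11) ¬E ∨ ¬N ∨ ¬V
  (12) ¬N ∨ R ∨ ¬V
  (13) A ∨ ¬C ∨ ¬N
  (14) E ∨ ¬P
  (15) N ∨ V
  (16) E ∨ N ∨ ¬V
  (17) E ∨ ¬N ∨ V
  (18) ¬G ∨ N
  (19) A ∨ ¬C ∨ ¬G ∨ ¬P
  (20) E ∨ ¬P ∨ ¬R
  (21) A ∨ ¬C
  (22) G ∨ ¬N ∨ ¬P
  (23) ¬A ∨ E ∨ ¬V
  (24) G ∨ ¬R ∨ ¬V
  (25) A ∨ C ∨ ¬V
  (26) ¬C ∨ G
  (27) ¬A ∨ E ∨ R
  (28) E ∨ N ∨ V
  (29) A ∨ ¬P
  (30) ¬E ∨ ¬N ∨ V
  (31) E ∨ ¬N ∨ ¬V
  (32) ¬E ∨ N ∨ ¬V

No satisfying assignment exists.

Case G = True:
  (¬E ∨ ¬G) forces E = False.
  (E ∨ ¬G ∨ N) forces N = True.
  (E ∨ ¬G ∨ ¬P) forces P = False.
  (P ∨ R) forces R = True.
  (E ∨ ¬N ∨ V) forces V = True.
  Clause (E ∨ ¬N ∨ ¬V) is falsified — contradiction.
Case G = False:
  (C ∨ G) forces C = True.
  Clause (¬C ∨ G) is falsified — contradiction.
Both cases fail, so the formula is unsatisfiable.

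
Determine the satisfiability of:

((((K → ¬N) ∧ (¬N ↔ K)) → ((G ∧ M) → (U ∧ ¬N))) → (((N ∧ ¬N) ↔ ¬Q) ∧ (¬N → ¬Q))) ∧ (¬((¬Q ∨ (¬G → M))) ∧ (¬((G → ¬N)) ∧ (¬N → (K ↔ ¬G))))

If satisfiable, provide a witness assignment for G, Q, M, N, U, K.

UNSATISFIABLE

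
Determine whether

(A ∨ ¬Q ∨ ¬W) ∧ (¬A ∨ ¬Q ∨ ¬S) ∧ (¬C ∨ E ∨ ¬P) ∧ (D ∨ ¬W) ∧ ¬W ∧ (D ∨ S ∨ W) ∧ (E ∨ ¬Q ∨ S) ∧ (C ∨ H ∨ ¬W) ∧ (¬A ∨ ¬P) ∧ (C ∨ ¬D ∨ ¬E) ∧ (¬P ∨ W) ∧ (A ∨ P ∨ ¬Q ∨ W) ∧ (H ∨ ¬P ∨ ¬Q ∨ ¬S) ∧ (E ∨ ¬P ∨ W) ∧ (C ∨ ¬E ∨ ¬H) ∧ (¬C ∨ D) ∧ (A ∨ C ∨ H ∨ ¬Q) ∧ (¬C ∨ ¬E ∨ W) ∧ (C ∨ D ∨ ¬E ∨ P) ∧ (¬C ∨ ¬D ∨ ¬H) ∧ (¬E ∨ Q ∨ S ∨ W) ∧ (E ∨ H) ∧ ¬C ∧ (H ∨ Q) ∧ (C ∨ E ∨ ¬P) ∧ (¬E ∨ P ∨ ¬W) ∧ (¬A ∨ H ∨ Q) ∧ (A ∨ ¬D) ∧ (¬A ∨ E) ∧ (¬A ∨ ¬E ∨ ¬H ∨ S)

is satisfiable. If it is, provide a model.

Unit clause (¬W) forces W = False.
In (¬P ∨ W) only ¬P is left, so P = False.
Unit clause (¬C) forces C = False.
Set A = False.
  then (A ∨ P ∨ ¬Q ∨ W) forces Q = False.
  then (H ∨ Q) forces H = True.
  then (A ∨ ¬D) forces D = False.
  then (D ∨ S ∨ W) forces S = True.
  then (C ∨ ¬E ∨ ¬H) forces E = False.
All clauses satisfied.

A=F; D=F; Q=F; P=F; S=T; W=F; H=T; E=F; C=F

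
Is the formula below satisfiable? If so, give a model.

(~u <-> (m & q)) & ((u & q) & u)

q = True, u = True, m = False

  ~u <-> (m & q) = True
    ~u = False
    m & q = False
  (u & q) & u = True
    u & q = True
Both conjuncts True, so the formula holds.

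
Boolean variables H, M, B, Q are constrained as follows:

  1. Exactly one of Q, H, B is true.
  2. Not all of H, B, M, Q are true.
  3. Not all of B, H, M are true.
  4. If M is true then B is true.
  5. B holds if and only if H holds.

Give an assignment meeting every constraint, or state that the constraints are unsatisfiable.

H=F, M=F, B=F, Q=T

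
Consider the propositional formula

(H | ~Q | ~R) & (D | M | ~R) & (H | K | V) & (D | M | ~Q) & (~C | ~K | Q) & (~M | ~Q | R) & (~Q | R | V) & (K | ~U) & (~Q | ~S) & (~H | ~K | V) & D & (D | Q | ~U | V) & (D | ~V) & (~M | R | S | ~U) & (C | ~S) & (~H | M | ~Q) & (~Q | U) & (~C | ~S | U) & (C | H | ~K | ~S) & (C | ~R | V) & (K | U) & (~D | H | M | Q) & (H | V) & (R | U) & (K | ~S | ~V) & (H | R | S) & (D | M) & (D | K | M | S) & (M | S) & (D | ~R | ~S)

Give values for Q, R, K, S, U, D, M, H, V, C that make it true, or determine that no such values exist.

Unit clause (D) forces D = True.
Set Q = False.
Set R = True.
Try K = False:
  (K | ~U) forces U = False.
  clause (K | U) is falsified — backtrack.
So K = True.
  then (~C | ~K | Q) forces C = False.
  then (C | ~S) forces S = False.
  then (C | ~R | V) forces V = True.
  then (M | S) forces M = True.
Set U = True.
Set H = True.
All clauses satisfied.

Q = False, R = True, K = True, S = False, U = True, D = True, M = True, H = True, V = True, C = False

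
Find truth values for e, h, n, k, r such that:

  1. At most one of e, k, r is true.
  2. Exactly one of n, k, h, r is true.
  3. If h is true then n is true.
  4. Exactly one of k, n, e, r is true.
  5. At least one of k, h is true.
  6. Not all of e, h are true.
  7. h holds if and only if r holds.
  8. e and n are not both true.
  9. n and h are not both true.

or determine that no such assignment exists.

e=F; h=F; n=F; k=T; r=F

  (1) {e, k, r}: 1 true — at most one ✓
  (2) {n, k, h, r}: 1 true — exactly one ✓
  (3) h=F ⇒ n: vacuous ✓
  (4) {k, n, e, r}: 1 true — exactly one ✓
  (5) {k, h}: 1 true — at least one ✓
  (6) {e, h}: 0/2 true — not all ✓
  (7) h=F, r=F — same ✓
  (8) e=F, n=F — not both ✓
  (9) n=F, h=F — not both ✓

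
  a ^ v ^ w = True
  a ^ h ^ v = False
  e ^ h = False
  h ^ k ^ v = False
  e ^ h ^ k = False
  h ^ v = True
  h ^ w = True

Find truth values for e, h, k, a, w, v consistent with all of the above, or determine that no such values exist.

Adding constraints 3, 4, 5, 6 mod 2: every variable appears an even number of times on the left, so the left side is 0.
But the right sides sum to 1 (mod 2). 0 ≠ 1 — the system is inconsistent.

The formula is unsatisfiable.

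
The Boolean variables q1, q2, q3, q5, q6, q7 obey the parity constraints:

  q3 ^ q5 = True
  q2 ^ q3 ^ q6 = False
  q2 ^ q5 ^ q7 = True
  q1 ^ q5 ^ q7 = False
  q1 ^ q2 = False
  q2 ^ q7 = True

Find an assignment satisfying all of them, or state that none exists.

Adding constraints 3, 4, 5 mod 2: every variable appears an even number of times on the left, so the left side is 0.
But the right sides sum to 1 (mod 2). 0 ≠ 1 — the system is inconsistent.

No satisfying assignment exists.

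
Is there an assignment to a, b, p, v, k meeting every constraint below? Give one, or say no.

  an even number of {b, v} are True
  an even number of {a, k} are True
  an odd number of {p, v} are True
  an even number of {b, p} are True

Unsatisfiable

Adding constraints 1, 3, 4 mod 2: every variable appears an even number of times on the left, so the left side is 0.
But the right sides sum to 1 (mod 2). 0 ≠ 1 — the system is inconsistent.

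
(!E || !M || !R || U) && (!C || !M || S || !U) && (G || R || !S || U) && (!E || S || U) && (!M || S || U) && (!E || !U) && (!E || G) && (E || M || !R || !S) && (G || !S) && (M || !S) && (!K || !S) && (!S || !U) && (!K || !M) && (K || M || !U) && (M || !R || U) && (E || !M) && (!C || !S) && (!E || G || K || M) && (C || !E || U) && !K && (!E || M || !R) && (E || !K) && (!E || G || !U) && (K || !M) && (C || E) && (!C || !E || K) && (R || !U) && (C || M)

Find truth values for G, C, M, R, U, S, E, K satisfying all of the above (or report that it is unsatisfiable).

G = True, C = True, M = False, R = False, U = False, S = False, E = False, K = False

Unit clause (!K) forces K = False.
In (K || !M) only !M is left, so M = False.
In (C || M) only C is left, so C = True.
In (M || !S) only !S is left, so S = False.
In (K || M || !U) only !U is left, so U = False.
In (M || !R || U) only !R is left, so R = False.
In (!C || !E || K) only !E is left, so E = False.
Set G = True.
All clauses satisfied.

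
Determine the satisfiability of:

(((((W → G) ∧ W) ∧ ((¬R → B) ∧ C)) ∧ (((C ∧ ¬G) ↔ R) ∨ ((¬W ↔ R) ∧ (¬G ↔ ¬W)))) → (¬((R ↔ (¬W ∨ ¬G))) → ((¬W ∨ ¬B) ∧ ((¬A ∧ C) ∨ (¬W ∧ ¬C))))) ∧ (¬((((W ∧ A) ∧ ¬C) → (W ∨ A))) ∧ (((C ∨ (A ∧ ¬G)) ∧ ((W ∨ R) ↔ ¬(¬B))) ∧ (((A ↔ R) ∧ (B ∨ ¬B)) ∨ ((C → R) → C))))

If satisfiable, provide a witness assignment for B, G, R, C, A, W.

UNSATISFIABLE

The conjunct ¬((((W ∧ A) ∧ ¬C) → (W ∨ A))) is unsatisfiable on its own:
  C=F, A=F, W=F: evaluates to False.
  C=F, A=F, W=T: evaluates to False.
  C=F, A=T, W=F: evaluates to False.
  C=F, A=T, W=T: evaluates to False.
  C=T, A=F, W=F: evaluates to False.
  C=T, A=F, W=T: evaluates to False.
  C=T, A=T, W=F: evaluates to False.
  C=T, A=T, W=T: evaluates to False.
So the whole conjunction is unsatisfiable.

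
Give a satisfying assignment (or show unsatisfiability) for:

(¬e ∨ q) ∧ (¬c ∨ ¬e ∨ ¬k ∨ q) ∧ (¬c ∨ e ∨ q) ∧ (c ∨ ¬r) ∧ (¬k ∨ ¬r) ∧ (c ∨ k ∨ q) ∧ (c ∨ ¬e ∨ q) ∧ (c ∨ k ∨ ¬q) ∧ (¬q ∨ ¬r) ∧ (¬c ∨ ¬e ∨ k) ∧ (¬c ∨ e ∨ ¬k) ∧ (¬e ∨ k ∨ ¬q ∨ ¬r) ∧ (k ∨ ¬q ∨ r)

k = True, c = False, e = False, q = False, r = False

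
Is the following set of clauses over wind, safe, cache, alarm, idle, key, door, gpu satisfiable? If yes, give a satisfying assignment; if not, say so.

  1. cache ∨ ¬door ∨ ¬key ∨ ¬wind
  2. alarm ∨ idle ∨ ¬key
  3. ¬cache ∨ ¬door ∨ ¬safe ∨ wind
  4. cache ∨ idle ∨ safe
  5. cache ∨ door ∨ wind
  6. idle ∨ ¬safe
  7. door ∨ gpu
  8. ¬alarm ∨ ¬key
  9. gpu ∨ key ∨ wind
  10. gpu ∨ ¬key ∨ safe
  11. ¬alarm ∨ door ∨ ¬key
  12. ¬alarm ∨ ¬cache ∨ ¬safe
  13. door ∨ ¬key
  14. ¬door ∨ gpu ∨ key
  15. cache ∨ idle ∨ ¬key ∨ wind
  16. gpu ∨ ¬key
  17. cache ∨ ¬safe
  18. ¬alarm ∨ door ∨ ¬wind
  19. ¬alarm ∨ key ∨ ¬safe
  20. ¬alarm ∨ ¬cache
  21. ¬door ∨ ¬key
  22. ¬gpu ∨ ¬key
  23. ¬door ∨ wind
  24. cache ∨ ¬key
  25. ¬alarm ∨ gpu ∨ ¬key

wind = False; safe = False; cache = True; alarm = False; idle = False; key = False; door = False; gpu = True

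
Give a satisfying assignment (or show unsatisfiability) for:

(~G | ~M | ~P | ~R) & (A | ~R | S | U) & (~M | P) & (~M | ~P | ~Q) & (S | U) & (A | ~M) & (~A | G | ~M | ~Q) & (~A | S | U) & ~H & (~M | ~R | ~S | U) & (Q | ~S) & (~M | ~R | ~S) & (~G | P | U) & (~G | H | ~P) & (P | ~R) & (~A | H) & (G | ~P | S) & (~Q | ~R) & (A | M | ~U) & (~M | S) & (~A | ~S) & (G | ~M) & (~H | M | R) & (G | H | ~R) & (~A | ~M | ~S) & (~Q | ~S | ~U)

Unit clause (~H) forces H = False.
In (~A | H) only ~A is left, so A = False.
In (A | ~M) only ~M is left, so M = False.
In (A | M | ~U) only ~U is left, so U = False.
In (S | U) only S is left, so S = True.
In (Q | ~S) only Q is left, so Q = True.
In (~Q | ~R) only ~R is left, so R = False.
Try G = True:
  (~G | P | U) forces P = True.
  clause (~G | H | ~P) is falsified — backtrack.
So G = False.
Set P = True.
All clauses satisfied.

Q = True; U = False; H = False; M = False; R = False; S = True; A = False; G = False; P = True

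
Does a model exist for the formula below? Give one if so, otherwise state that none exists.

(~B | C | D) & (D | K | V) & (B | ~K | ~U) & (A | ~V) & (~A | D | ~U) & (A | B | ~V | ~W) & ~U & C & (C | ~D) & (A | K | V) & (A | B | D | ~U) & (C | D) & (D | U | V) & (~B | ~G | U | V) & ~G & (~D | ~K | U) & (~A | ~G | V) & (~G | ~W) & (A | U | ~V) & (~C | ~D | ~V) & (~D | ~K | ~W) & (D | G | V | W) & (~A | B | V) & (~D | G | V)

U = False, W = False, K = True, C = True, B = False, G = False, A = True, V = True, D = False

Unit clause (~U) forces U = False.
Unit clause (C) forces C = True.
Unit clause (~G) forces G = False.
Set W = False.
Set K = True.
  then (~D | ~K | U) forces D = False.
  then (D | G | V | W) forces V = True.
  then (A | ~V) forces A = True.
Set B = False.
All clauses satisfied.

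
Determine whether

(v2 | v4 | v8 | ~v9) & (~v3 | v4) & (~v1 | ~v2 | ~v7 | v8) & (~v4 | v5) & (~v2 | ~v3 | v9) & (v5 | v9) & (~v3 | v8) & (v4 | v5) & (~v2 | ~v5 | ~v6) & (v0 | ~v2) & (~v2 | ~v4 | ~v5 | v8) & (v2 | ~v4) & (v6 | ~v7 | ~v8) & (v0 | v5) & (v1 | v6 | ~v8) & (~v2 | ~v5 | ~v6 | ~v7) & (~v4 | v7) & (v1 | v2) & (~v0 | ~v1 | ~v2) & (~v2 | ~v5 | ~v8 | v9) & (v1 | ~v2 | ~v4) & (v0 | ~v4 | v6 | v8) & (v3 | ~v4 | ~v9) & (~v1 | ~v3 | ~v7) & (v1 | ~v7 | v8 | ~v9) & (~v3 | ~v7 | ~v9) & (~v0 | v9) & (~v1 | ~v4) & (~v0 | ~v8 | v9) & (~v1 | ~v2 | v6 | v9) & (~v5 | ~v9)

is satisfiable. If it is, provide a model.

v0 = False, v1 = True, v2 = False, v3 = False, v4 = False, v5 = True, v6 = True, v7 = True, v8 = True, v9 = False

Try v0 = True:
  (~v0 | v9) forces v9 = True.
  (~v5 | ~v9) forces v5 = False.
  (~v4 | v5) forces v4 = False.
  clause (v4 | v5) is falsified — backtrack.
So v0 = False.
  then (v0 | ~v2) forces v2 = False.
  then (v2 | ~v4) forces v4 = False.
  then (v0 | v5) forces v5 = True.
  then (v1 | v2) forces v1 = True.
  then (~v5 | ~v9) forces v9 = False.
  then (~v3 | v4) forces v3 = False.
Set v6 = True.
Set v7 = True.
Set v8 = True.
All clauses satisfied.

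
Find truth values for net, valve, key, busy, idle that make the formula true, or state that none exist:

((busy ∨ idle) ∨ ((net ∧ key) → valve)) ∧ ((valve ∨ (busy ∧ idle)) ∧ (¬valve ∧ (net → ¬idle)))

net: False; valve: False; key: True; busy: True; idle: True

  (busy ∨ idle) ∨ ((net ∧ key) → valve) = True
    busy ∨ idle = True
    (net ∧ key) → valve = True
      net ∧ key = False
  (valve ∨ (busy ∧ idle)) ∧ (¬valve ∧ (net → ¬idle)) = True
    valve ∨ (busy ∧ idle) = True
      busy ∧ idle = True
    ¬valve ∧ (net → ¬idle) = True
      ¬valve = True
      net → ¬idle = True
        ¬idle = False
Both conjuncts True, so the formula holds.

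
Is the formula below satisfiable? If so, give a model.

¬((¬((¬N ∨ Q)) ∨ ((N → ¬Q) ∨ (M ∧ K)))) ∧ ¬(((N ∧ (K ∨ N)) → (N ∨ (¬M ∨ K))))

The conjunct ¬(((N ∧ (K ∨ N)) → (N ∨ (¬M ∨ K)))) is unsatisfiable on its own:
  N=F, K=F, M=F: evaluates to False.
  N=F, K=F, M=T: evaluates to False.
  N=F, K=T, M=F: evaluates to False.
  N=F, K=T, M=T: evaluates to False.
  N=T, K=F, M=F: evaluates to False.
  N=T, K=F, M=T: evaluates to False.
  N=T, K=T, M=F: evaluates to False.
  N=T, K=T, M=T: evaluates to False.
So the whole conjunction is unsatisfiable.

Unsatisfiable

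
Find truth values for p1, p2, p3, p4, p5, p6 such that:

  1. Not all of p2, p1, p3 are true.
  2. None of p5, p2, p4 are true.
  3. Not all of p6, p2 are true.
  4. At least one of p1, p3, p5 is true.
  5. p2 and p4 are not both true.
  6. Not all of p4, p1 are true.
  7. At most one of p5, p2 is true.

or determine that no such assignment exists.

p1: True, p2: False, p3: False, p4: False, p5: False, p6: True

  (1) {p2, p1, p3}: 1/3 true — not all ✓
  (2) {p5, p2, p4}: 0 true — none ✓
  (3) {p6, p2}: 1/2 true — not all ✓
  (4) {p1, p3, p5}: 1 true — at least one ✓
  (5) p2=F, p4=F — not both ✓
  (6) {p4, p1}: 1/2 true — not all ✓
  (7) {p5, p2}: 0 true — at most one ✓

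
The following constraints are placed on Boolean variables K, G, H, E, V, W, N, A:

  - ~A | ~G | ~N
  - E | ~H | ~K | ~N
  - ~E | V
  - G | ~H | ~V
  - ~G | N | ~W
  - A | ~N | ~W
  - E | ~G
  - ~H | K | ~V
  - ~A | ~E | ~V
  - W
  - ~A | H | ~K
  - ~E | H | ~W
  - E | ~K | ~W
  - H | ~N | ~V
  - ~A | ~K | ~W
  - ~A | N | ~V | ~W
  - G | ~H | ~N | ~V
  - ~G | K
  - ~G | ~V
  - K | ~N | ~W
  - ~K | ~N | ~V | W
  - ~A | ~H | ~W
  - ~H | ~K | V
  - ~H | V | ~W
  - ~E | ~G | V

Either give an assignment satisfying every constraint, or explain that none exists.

Unit clause (W) forces W = True.
Set K = False.
  then (~G | K) forces G = False.
  then (K | ~N | ~W) forces N = False.
Try H = True:
  (G | ~H | ~V) forces V = False.
  clause (~H | V | ~W) is falsified — backtrack.
So H = False.
  then (~E | H | ~W) forces E = False.
Set V = False.
Set A = True.
All clauses satisfied.

K = False, G = False, H = False, E = False, V = False, W = True, N = False, A = True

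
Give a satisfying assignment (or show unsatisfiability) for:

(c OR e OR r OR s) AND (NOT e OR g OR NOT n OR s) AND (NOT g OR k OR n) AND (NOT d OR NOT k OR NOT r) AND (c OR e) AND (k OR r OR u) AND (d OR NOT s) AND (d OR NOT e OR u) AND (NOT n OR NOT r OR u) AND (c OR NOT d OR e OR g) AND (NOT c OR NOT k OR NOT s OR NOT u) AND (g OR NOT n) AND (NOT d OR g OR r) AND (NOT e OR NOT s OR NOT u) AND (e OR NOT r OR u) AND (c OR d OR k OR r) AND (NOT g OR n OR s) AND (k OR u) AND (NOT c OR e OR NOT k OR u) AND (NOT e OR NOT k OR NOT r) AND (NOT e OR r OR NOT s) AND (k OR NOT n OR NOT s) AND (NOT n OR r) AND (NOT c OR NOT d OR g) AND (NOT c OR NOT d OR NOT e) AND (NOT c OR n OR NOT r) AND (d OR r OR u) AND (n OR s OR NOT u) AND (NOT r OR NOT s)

d = False, k = True, g = True, r = True, c = True, n = True, e = False, u = True, s = False

Set d = False.
  then (d OR NOT s) forces s = False.
Set k = True.
Try g = False:
  (g OR NOT n) forces n = False.
  (n OR s OR NOT u) forces u = False.
  (d OR NOT e OR u) forces e = False.
  (c OR e) forces c = True.
  clause (NOT c OR e OR NOT k OR u) is falsified — backtrack.
So g = True.
  then (NOT g OR n OR s) forces n = True.
  then (NOT n OR r) forces r = True.
  then (NOT n OR NOT r OR u) forces u = True.
  then (NOT e OR NOT k OR NOT r) forces e = False.
  then (c OR e) forces c = True.
All clauses satisfied.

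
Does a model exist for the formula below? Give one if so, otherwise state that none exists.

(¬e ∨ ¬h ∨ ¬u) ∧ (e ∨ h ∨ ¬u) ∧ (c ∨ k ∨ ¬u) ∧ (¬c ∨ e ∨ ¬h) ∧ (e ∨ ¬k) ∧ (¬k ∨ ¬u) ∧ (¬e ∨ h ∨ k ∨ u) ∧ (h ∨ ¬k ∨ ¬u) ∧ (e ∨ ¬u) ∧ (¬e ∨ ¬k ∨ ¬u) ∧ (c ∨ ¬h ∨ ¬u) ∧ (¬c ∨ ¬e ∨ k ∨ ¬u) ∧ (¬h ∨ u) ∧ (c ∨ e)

e = False; u = False; k = False; h = False; c = True

Set e = False.
  then (e ∨ ¬k) forces k = False.
  then (e ∨ ¬u) forces u = False.
  then (¬h ∨ u) forces h = False.
  then (c ∨ e) forces c = True.
All clauses satisfied.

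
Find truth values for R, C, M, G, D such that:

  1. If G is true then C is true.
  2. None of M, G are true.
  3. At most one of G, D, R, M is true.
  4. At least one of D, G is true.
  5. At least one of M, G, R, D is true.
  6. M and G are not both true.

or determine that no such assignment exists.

R = False, C = True, M = False, G = False, D = True

  (1) G=F ⇒ C: vacuous ✓
  (2) {M, G}: 0 true — none ✓
  (3) {G, D, R, M}: 1 true — at most one ✓
  (4) {D, G}: 1 true — at least one ✓
  (5) {M, G, R, D}: 1 true — at least one ✓
  (6) M=F, G=F — not both ✓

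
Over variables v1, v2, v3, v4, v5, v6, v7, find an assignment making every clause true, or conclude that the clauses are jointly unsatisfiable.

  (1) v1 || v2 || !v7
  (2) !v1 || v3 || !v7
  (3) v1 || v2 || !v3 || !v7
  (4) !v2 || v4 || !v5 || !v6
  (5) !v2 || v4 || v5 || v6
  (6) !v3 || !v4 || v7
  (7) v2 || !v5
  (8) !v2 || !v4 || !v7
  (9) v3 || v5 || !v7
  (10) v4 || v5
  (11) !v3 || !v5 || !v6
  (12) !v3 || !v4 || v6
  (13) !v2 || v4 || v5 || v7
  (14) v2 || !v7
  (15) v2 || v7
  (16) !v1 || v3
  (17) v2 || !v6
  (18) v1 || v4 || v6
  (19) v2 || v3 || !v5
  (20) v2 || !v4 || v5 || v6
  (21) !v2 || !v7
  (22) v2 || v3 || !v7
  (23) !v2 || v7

The formula is unsatisfiable.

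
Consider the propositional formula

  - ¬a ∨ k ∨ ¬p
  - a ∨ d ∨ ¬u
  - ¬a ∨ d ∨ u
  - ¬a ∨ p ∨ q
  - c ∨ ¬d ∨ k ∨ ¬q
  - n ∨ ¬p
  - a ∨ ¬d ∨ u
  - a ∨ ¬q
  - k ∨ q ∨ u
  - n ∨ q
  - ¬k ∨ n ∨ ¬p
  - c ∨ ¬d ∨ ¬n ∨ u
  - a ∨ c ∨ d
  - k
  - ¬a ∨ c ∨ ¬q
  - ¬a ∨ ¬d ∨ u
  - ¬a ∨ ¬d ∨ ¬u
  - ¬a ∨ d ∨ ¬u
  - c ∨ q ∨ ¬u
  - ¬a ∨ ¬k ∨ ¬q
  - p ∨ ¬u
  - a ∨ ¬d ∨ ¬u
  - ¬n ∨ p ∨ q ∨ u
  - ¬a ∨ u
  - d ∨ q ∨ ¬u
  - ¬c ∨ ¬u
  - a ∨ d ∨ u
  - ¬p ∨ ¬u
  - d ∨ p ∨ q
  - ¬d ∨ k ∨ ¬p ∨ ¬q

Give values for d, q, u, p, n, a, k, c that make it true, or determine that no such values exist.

Unsatisfiable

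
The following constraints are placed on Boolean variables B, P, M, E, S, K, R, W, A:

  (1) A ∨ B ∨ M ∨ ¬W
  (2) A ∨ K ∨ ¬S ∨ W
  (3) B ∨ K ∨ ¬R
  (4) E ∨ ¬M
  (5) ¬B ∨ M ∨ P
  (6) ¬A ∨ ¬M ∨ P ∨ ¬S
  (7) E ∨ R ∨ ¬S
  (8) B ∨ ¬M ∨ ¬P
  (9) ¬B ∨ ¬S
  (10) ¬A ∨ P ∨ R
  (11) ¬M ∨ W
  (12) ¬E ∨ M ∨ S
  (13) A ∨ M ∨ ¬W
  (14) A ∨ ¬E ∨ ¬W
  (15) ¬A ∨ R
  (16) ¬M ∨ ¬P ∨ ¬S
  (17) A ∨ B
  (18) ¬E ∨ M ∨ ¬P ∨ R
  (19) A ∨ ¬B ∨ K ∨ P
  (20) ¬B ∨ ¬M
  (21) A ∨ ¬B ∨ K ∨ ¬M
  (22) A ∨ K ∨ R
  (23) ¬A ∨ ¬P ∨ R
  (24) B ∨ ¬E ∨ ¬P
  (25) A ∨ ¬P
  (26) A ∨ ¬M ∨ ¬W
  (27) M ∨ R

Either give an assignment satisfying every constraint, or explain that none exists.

Set B = False.
  then (A ∨ B) forces A = True.
  then (¬A ∨ R) forces R = True.
  then (B ∨ K ∨ ¬R) forces K = True.
Set P = False.
Set M = False.
Set E = False.
Set S = True.
Set W = False.
All clauses satisfied.

B = False, P = False, M = False, E = False, S = True, K = True, R = True, W = False, A = True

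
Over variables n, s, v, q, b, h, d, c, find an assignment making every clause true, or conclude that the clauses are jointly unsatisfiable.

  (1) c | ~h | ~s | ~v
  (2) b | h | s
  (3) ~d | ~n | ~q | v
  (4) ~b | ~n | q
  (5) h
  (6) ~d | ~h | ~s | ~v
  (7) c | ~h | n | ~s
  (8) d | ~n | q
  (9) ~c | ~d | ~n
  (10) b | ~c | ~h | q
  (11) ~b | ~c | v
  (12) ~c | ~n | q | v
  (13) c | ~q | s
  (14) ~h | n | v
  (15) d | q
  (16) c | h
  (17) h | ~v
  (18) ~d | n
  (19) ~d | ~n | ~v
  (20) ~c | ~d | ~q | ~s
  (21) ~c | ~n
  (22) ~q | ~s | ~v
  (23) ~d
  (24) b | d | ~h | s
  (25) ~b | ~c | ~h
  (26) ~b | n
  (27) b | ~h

n = True; s = True; v = False; q = True; b = True; h = True; d = False; c = False

Unit clause (h) forces h = True.
Unit clause (~d) forces d = False.
In (b | ~h) only b is left, so b = True.
In (d | q) only q is left, so q = True.
In (~b | ~c | ~h) only ~c is left, so c = False.
In (~b | n) only n is left, so n = True.
In (c | ~q | s) only s is left, so s = True.
In (~q | ~s | ~v) only ~v is left, so v = False.
All clauses satisfied.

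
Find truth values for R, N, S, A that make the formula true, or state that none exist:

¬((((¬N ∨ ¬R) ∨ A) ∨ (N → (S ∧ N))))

R = True; N = True; S = False; A = False

  ¬((((¬N ∨ ¬R) ∨ A) ∨ (N → (S ∧ N)))) = True
    ((¬N ∨ ¬R) ∨ A) ∨ (N → (S ∧ N)) = False
      (¬N ∨ ¬R) ∨ A = False
        ¬N ∨ ¬R = False
          ¬N = False
          ¬R = False
      N → (S ∧ N) = False
        S ∧ N = False
The formula evaluates to True.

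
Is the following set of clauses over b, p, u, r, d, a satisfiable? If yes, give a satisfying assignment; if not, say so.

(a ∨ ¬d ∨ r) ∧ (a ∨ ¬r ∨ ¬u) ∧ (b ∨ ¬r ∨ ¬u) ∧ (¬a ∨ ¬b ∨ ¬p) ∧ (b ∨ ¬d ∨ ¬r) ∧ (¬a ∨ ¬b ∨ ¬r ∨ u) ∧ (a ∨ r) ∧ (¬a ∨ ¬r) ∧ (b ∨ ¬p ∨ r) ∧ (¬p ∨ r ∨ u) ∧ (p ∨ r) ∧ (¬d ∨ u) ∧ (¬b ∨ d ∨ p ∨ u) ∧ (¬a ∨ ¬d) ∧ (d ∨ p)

b = False, p = True, u = False, r = True, d = False, a = False

Set b = False.
Try p = False:
  (p ∨ r) forces r = True.
  (b ∨ ¬r ∨ ¬u) forces u = False.
  (b ∨ ¬d ∨ ¬r) forces d = False.
  clause (d ∨ p) is falsified — backtrack.
So p = True.
  then (b ∨ ¬p ∨ r) forces r = True.
  then (b ∨ ¬r ∨ ¬u) forces u = False.
  then (b ∨ ¬d ∨ ¬r) forces d = False.
  then (¬a ∨ ¬r) forces a = False.
All clauses satisfied.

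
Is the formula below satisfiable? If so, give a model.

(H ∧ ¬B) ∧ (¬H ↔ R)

B = False; R = False; H = True

  H ∧ ¬B = True
    ¬B = True
  ¬H ↔ R = True
    ¬H = False
Both conjuncts True, so the formula holds.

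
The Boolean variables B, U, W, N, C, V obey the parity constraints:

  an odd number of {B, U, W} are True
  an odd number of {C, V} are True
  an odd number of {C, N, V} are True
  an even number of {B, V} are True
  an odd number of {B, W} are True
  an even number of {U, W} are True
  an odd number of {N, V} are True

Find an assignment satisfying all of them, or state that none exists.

B = True, U = False, W = False, N = False, C = False, V = True

{B, U, W}: 1 true → odd ✓
{C, V}: 1 true → odd ✓
{C, N, V}: 1 true → odd ✓
{B, V}: 2 true → even ✓
{B, W}: 1 true → odd ✓
{U, W}: 0 true → even ✓
{N, V}: 1 true → odd ✓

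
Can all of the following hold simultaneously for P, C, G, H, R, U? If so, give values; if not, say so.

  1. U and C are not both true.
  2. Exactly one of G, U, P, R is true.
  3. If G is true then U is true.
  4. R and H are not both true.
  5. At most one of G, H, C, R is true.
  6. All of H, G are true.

Unsatisfiable

Case G = True:
  (2) with G=T forces U = False.
  Constraint (3) is violated (G=T, U=F) — contradiction.
Case G = False:
  Constraint (6) is violated (G=F) — contradiction.
Both cases fail — unsatisfiable.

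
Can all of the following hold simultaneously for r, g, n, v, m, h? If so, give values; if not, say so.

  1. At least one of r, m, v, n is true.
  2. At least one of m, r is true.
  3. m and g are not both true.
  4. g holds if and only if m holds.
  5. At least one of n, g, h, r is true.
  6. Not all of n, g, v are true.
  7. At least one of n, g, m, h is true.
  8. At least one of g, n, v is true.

r = True, g = False, n = False, v = True, m = False, h = True

  (1) {r, m, v, n}: 2 true — at least one ✓
  (2) {m, r}: 1 true — at least one ✓
  (3) m=F, g=F — not both ✓
  (4) g=F, m=F — same ✓
  (5) {n, g, h, r}: 2 true — at least one ✓
  (6) {n, g, v}: 1/3 true — not all ✓
  (7) {n, g, m, h}: 1 true — at least one ✓
  (8) {g, n, v}: 1 true — at least one ✓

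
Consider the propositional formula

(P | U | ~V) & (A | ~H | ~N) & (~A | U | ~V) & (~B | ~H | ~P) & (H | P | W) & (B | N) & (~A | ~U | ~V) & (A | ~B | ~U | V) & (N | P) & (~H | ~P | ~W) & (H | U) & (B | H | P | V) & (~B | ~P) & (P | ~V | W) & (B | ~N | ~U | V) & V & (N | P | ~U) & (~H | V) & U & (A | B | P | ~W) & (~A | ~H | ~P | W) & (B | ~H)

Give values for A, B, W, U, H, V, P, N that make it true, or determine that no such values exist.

A = False; B = False; W = False; U = True; H = False; V = True; P = True; N = True

Unit clause (V) forces V = True.
Unit clause (U) forces U = True.
In (~A | ~U | ~V) only ~A is left, so A = False.
Set B = False.
  then (B | N) forces N = True.
  then (B | ~H) forces H = False.
Set W = False.
  then (H | P | W) forces P = True.
All clauses satisfied.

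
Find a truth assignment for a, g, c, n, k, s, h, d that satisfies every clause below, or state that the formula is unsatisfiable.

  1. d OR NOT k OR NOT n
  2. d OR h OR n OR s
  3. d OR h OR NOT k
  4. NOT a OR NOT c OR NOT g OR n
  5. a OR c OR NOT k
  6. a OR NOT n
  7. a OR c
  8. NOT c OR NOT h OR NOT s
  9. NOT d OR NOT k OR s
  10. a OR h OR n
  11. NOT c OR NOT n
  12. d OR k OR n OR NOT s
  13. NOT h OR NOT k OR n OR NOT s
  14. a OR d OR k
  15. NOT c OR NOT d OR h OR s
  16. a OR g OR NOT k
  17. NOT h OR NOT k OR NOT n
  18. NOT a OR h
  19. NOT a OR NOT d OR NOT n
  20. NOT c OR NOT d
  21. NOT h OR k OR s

a = True, g = False, c = False, n = False, k = True, s = False, h = True, d = False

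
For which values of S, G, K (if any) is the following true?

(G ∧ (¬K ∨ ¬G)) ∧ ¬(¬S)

S: True, G: True, K: False

  G ∧ (¬K ∨ ¬G) = True
    ¬K ∨ ¬G = True
      ¬K = True
      ¬G = False
  ¬(¬S) = True
    ¬S = False
Both conjuncts True, so the formula holds.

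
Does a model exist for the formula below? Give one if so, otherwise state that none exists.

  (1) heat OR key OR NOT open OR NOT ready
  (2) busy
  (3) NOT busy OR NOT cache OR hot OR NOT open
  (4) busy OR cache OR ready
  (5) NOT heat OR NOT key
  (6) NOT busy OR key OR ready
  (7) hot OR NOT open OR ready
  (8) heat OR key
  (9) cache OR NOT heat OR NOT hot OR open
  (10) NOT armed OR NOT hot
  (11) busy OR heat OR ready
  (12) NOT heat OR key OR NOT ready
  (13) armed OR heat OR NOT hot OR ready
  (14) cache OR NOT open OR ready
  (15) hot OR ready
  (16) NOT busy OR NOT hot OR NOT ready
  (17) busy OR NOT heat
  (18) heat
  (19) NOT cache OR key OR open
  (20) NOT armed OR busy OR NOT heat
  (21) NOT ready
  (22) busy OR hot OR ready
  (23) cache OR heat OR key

Case busy = True:
  (heat) forces heat = True.
  (NOT heat OR NOT key) forces key = False.
  (NOT busy OR key OR ready) forces ready = True.
  Clause (NOT heat OR key OR NOT ready) is falsified — contradiction.
Case busy = False:
  Clause (busy) is falsified — contradiction.
Both cases fail, so the formula is unsatisfiable.

The formula is unsatisfiable.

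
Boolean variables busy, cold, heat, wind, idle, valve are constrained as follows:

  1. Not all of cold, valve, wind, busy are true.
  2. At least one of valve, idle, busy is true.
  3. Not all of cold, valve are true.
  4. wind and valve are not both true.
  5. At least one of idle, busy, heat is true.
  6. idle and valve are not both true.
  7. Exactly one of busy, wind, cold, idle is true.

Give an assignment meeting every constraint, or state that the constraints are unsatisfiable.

busy: False; cold: False; heat: True; wind: False; idle: True; valve: False

  (1) {cold, valve, wind, busy}: 0/4 true — not all ✓
  (2) {valve, idle, busy}: 1 true — at least one ✓
  (3) {cold, valve}: 0/2 true — not all ✓
  (4) wind=F, valve=F — not both ✓
  (5) {idle, busy, heat}: 2 true — at least one ✓
  (6) idle=T, valve=F — not both ✓
  (7) {busy, wind, cold, idle}: 1 true — exactly one ✓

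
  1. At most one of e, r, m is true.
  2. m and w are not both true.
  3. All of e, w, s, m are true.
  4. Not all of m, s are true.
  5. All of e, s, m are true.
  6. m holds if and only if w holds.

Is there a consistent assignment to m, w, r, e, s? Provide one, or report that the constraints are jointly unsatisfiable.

The formula is unsatisfiable.

Case m = True:
  (1) with m=T forces e = False.
  Constraint (3) is violated (e=F) — contradiction.
Case m = False:
  Constraint (3) is violated (m=F) — contradiction.
Both cases fail — unsatisfiable.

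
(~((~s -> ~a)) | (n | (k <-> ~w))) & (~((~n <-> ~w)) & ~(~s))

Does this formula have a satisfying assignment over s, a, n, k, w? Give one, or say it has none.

s=T; a=T; n=T; k=T; w=F

  ~((~s -> ~a)) | (n | (k <-> ~w)) = True
    ~((~s -> ~a)) = False
      ~s -> ~a = True
        ~s = False
        ~a = False
    n | (k <-> ~w) = True
      k <-> ~w = True
        ~w = True
  ~((~n <-> ~w)) & ~(~s) = True
    ~((~n <-> ~w)) = True
      ~n <-> ~w = False
        ~n = False
        ~w = True
    ~(~s) = True
      ~s = False
Both conjuncts True, so the formula holds.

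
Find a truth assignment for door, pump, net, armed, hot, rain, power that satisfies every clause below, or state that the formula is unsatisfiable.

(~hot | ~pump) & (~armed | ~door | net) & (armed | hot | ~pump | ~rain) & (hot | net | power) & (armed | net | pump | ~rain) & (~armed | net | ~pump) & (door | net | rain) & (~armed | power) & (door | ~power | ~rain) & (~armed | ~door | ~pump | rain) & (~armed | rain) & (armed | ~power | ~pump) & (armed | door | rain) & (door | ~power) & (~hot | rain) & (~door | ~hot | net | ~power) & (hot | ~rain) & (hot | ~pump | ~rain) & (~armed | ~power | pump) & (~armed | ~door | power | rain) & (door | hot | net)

door = True; pump = True; net = True; armed = False; hot = False; rain = False; power = False

Set door = True.
Set pump = True.
  then (~hot | ~pump) forces hot = False.
  then (hot | ~rain) forces rain = False.
  then (~armed | ~door | ~pump | rain) forces armed = False.
  then (armed | ~power | ~pump) forces power = False.
  then (hot | net | power) forces net = True.
All clauses satisfied.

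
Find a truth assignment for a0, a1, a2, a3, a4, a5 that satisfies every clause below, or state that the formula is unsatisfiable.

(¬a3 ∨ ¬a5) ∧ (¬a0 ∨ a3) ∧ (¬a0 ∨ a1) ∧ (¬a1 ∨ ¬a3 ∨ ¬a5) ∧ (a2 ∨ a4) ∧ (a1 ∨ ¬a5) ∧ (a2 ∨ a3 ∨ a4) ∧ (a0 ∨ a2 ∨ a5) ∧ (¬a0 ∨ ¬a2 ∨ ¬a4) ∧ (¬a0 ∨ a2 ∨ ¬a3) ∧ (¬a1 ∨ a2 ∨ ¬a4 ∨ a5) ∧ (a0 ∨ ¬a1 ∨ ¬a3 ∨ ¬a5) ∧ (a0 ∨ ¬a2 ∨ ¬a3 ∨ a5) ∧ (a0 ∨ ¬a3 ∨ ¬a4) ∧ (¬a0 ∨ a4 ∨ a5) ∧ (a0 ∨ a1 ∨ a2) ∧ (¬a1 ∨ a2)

a0 = False; a1 = True; a2 = True; a3 = False; a4 = True; a5 = False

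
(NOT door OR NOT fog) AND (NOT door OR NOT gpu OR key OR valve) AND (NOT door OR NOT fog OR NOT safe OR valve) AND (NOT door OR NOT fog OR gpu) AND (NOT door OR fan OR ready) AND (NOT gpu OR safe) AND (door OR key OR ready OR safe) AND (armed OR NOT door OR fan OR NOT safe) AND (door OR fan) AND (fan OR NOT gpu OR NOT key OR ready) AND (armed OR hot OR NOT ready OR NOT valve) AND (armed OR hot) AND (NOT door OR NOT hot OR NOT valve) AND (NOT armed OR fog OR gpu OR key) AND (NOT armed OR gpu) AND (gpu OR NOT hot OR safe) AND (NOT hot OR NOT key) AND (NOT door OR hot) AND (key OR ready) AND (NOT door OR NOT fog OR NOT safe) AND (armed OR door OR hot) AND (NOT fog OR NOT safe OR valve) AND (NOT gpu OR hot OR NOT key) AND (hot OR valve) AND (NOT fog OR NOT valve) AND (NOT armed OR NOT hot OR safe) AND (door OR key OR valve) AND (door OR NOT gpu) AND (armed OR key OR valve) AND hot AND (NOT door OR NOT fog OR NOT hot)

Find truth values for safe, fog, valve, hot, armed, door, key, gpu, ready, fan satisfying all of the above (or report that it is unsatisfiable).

safe: True, fog: False, valve: True, hot: True, armed: False, door: False, key: False, gpu: False, ready: True, fan: True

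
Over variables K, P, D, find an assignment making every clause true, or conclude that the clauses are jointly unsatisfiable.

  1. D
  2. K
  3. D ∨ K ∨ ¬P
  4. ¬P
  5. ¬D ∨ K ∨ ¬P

Unit clause (D) forces D = True.
Unit clause (K) forces K = True.
Unit clause (¬P) forces P = False.
Check each clause:
  (D): D holds.
  (K): K holds.
  (D ∨ K ∨ ¬P): D holds.
  (¬P): ¬P holds.
  (¬D ∨ K ∨ ¬P): K holds.
All clauses satisfied.

K: True; P: False; D: True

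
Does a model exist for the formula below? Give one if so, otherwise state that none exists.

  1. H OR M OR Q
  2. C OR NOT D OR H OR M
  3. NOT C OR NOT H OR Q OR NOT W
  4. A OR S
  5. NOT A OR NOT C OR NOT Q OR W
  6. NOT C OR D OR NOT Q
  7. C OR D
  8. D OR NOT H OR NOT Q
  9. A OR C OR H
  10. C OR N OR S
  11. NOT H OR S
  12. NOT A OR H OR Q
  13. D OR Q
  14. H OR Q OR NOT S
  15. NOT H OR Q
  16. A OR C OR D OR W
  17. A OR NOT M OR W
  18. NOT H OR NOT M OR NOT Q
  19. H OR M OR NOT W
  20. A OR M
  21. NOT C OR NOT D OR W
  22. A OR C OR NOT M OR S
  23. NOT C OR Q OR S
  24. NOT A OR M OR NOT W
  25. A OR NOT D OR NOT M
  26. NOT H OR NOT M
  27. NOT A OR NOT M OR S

Try Q = False:
  (D OR Q) forces D = True.
  (NOT H OR Q) forces H = False.
  (H OR M OR Q) forces M = True.
  (NOT A OR H OR Q) forces A = False.
  clause (A OR NOT D OR NOT M) is falsified — backtrack.
So Q = True.
Set D = True.
Set M = True.
  then (NOT H OR NOT M OR NOT Q) forces H = False.
  then (A OR NOT D OR NOT M) forces A = True.
  then (NOT A OR NOT M OR S) forces S = True.
Set C = False.
Set N = True.
Set W = False.
All clauses satisfied.

Q: True; D: True; M: True; C: False; H: False; A: True; N: True; S: True; W: False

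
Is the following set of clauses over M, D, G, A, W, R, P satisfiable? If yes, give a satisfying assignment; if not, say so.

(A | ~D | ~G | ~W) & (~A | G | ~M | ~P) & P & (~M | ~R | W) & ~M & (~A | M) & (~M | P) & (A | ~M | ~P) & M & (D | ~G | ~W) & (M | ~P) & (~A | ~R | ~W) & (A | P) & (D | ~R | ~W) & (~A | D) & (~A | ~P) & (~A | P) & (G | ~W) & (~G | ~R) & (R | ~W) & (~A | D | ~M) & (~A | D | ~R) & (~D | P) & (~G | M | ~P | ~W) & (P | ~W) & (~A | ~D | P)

Case M = True:
  Clause (~M) is falsified — contradiction.
Case M = False:
  Clause (M) is falsified — contradiction.
Both cases fail, so the formula is unsatisfiable.

UNSATISFIABLE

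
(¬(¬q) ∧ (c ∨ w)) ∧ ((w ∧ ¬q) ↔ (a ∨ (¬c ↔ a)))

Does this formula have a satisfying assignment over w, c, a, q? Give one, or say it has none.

w: True, c: False, a: False, q: True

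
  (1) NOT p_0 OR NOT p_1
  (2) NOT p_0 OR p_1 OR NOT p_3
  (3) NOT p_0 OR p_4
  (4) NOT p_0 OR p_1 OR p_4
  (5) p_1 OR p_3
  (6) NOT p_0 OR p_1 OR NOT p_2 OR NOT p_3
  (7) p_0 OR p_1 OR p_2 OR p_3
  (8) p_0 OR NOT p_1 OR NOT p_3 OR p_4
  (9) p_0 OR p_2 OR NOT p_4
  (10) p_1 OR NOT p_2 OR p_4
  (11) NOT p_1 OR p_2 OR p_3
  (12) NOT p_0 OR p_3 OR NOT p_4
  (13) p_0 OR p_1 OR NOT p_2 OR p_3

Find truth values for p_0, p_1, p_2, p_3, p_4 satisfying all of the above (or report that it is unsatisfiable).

p_0 = False, p_1 = True, p_2 = True, p_3 = False, p_4 = True

Try p_0 = True:
  (NOT p_0 OR NOT p_1) forces p_1 = False.
  (NOT p_0 OR p_1 OR NOT p_3) forces p_3 = False.
  clause (p_1 OR p_3) is falsified — backtrack.
So p_0 = False.
Set p_1 = True.
Set p_2 = True.
Set p_3 = False.
Set p_4 = True.
All clauses satisfied.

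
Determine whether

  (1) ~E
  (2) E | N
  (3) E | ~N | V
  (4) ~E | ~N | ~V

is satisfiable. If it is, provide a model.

Unit clause (~E) forces E = False.
In (E | N) only N is left, so N = True.
In (E | ~N | V) only V is left, so V = True.
Check each clause:
  (~E): ~E holds.
  (E | N): N holds.
  (E | ~N | V): V holds.
  (~E | ~N | ~V): ~E holds.
All clauses satisfied.

N: True, V: True, E: False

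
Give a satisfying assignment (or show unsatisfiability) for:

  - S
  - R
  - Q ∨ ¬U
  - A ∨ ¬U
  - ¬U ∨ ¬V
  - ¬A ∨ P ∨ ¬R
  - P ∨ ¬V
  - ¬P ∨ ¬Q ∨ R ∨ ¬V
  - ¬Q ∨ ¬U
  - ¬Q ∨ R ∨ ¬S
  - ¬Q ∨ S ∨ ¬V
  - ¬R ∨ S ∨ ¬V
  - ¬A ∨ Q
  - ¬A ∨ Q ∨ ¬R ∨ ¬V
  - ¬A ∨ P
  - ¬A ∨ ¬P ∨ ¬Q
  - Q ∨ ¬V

Unit clause (S) forces S = True.
Unit clause (R) forces R = True.
Try A = True:
  (¬A ∨ P ∨ ¬R) forces P = True.
  (¬A ∨ Q) forces Q = True.
  clause (¬A ∨ ¬P ∨ ¬Q) is falsified — backtrack.
So A = False.
  then (A ∨ ¬U) forces U = False.
Set P = False.
  then (P ∨ ¬V) forces V = False.
Set Q = False.
All clauses satisfied.

A = False; R = True; P = False; V = False; Q = False; S = True; U = False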